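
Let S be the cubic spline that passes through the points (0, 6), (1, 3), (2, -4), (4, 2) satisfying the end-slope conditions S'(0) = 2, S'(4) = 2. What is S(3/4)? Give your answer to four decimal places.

4.5661

Write M_i for S''(x_i). With h_i = 1, 1, 2 and divided differences Δ_i = -3, -7, 3, the continuity of S' gives the tridiagonal system
  1·M_0 + 4·M_1 + 1·M_2 = 6(Δ_1 - Δ_0) = -24
  1·M_1 + 6·M_2 + 2·M_3 = 6(Δ_2 - Δ_1) = 60
Clamped end conditions give two more equations: 2h_0·M_0 + h_0·M_1 = 6(Δ_0 - S'(0)) = -30 and h_2·M_2 + 2h_2·M_3 = 6(S'(4) - Δ_2) = -6.
Hence M_0 = -129/11, M_1 = -72/11, M_2 = 153/11, M_3 = -93/11.
On [0, 1], S(x) = 6 + 2·x - 129/22·x² + 19/22·x³.
With x = 3/4: S(3/4) = 6429/1408.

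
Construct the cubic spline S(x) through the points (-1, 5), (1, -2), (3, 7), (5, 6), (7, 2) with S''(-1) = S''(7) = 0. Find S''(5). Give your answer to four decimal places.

0.2946

Put σ_i = S'' at the i-th knot. Here h = (2, 2, 2, 2) and Δ = (-7/2, 9/2, -1/2, -2), so the interior equations h_(i-1)·σ_(i-1) + 2(h_(i-1)+h_i)·σ_i + h_i·σ_(i+1) = 6(Δ_i − Δ_(i-1)) read
  2·σ_0 + 8·σ_1 + 2·σ_2 = 6(Δ_1 - Δ_0) = 48
  2·σ_1 + 8·σ_2 + 2·σ_3 = 6(Δ_2 - Δ_1) = -30
  2·σ_2 + 8·σ_3 + 2·σ_4 = 6(Δ_3 - Δ_2) = -9
Natural end conditions: σ_0 = σ_4 = 0.
Forward elimination and back-substitution give σ_0 = 0, σ_1 = 831/112, σ_2 = -159/28, σ_3 = 33/112, σ_4 = 0.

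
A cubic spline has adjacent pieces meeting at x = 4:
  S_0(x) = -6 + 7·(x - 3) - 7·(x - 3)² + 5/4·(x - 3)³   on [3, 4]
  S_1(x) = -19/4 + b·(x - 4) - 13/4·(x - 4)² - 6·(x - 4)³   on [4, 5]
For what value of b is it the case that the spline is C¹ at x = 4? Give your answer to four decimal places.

S_0'(x) = 7 - 14·(x - 3) + 15/4·(x - 3)², so S_0'(4) = -13/4. On the right, S_1'(4) = b, so b = -13/4.

-3.2500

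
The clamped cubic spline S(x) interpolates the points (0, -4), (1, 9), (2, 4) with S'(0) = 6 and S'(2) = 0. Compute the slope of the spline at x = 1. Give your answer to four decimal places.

4.5000

With M_i denoting the second derivative at x_i, h_i = 1, 1, and Δ_i = (y_(i+1) − y_i)/h_i = 13, -5:
  1·M_0 + 4·M_1 + 1·M_2 = 6(Δ_1 - Δ_0) = -108
Clamped end conditions give two more equations: 2h_0·M_0 + h_0·M_1 = 6(Δ_0 - S'(0)) = 42 and h_1·M_1 + 2h_1·M_2 = 6(S'(2) - Δ_1) = 30.
Forward elimination and back-substitution give M_0 = 45, M_1 = -48, M_2 = 39.
On [1, 2], S'(x) = b_1 + 2c_1·(x - 1) + 3d_1·(x - 1)² with b_1 = Δ_1 - h_1(2M_1 + M_2)/6 = 9/2, c_1 = M_1/2 = -24, d_1 = (M_2 - M_1)/(6h_1) = 29/2. So S'(1) = 9/2.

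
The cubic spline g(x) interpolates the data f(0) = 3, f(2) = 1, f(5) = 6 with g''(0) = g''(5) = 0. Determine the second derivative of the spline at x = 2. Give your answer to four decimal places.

Put M_i = g'' at the i-th knot. Here h = (2, 3) and Δ = (-1, 5/3), so the interior equations h_(i-1)·M_(i-1) + 2(h_(i-1)+h_i)·M_i + h_i·M_(i+1) = 6(Δ_i − Δ_(i-1)) read
  2·M_0 + 10·M_1 + 3·M_2 = 6(Δ_1 - Δ_0) = 16
Natural end conditions: M_0 = M_2 = 0.
Solving: M_0 = 0, M_1 = 8/5, M_2 = 0.

1.6000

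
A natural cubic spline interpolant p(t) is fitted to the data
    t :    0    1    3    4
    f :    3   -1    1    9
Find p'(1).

Let m_i = p''(x_i). Step sizes h_i = 1, 2, 1; slopes of the chords Δ_i = (y_(i+1) - y_i)/h_i = -4, 1, 8.
  1·m_0 + 6·m_1 + 2·m_2 = 6(Δ_1 - Δ_0) = 30
  2·m_1 + 6·m_2 + 1·m_3 = 6(Δ_2 - Δ_1) = 42
Natural end conditions: m_0 = m_3 = 0.
Solving: m_0 = 0, m_1 = 3, m_2 = 6, m_3 = 0.
On [1, 3], p'(t) = b_1 + 2c_1·(t - 1) + 3d_1·(t - 1)² with b_1 = Δ_1 - h_1(2m_1 + m_2)/6 = -3, c_1 = m_1/2 = 3/2, d_1 = (m_2 - m_1)/(6h_1) = 1/4. So p'(1) = -3.

-3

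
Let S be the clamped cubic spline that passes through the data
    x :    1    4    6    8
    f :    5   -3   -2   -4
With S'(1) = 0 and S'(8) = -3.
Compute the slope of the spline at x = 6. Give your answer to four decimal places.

With M_i denoting the second derivative at x_i, h_i = 3, 2, 2, and Δ_i = (y_(i+1) − y_i)/h_i = -8/3, 1/2, -1:
  3·M_0 + 10·M_1 + 2·M_2 = 6(Δ_1 - Δ_0) = 19
  2·M_1 + 8·M_2 + 2·M_3 = 6(Δ_2 - Δ_1) = -9
Clamped end conditions give two more equations: 2h_0·M_0 + h_0·M_1 = 6(Δ_0 - S'(1)) = -16 and h_2·M_2 + 2h_2·M_3 = 6(S'(8) - Δ_2) = -12.
Solving the tridiagonal system: M_0 = -491/111, M_1 = 130/37, M_2 = -53/37, M_3 = -169/74.
On [6, 8], S'(x) = b_2 + 2c_2·(x - 6) + 3d_2·(x - 6)² with b_2 = Δ_2 - h_2(2M_2 + M_3)/6 = 53/74, c_2 = M_2/2 = -53/74, d_2 = (M_3 - M_2)/(6h_2) = -21/296. So S'(6) = 53/74.

0.7162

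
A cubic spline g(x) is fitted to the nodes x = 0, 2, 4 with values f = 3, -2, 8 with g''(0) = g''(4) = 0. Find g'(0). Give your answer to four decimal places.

-4.3750

Put m_i = g'' at the i-th knot. Here h = (2, 2) and Δ = (-5/2, 5), so the interior equations h_(i-1)·m_(i-1) + 2(h_(i-1)+h_i)·m_i + h_i·m_(i+1) = 6(Δ_i − Δ_(i-1)) read
  2·m_0 + 8·m_1 + 2·m_2 = 6(Δ_1 - Δ_0) = 45
Natural end conditions: m_0 = m_2 = 0.
Solving the tridiagonal system: m_0 = 0, m_1 = 45/8, m_2 = 0.
On [0, 2], g'(x) = b_0 + 2c_0·x + 3d_0·x² with b_0 = Δ_0 - h_0(2m_0 + m_1)/6 = -35/8, c_0 = m_0/2 = 0, d_0 = (m_1 - m_0)/(6h_0) = 15/32. So g'(0) = -35/8.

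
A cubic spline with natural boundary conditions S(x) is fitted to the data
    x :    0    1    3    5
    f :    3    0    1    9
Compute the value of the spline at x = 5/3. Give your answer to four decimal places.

Put σ_i = S'' at the i-th knot. Here h = (1, 2, 2) and Δ = (-3, 1/2, 4), so the interior equations h_(i-1)·σ_(i-1) + 2(h_(i-1)+h_i)·σ_i + h_i·σ_(i+1) = 6(Δ_i − Δ_(i-1)) read
  1·σ_0 + 6·σ_1 + 2·σ_2 = 6(Δ_1 - Δ_0) = 21
  2·σ_1 + 8·σ_2 + 2·σ_3 = 6(Δ_2 - Δ_1) = 21
Natural end conditions: σ_0 = σ_3 = 0.
Forward elimination and back-substitution give σ_0 = 0, σ_1 = 63/22, σ_2 = 21/11, σ_3 = 0.
On [1, 3], S(x) = 0 - 45/22·(x - 1) + 63/44·(x - 1)² - 7/88·(x - 1)³.
With (x - 1) = 2/3: S(5/3) = -223/297.

-0.7508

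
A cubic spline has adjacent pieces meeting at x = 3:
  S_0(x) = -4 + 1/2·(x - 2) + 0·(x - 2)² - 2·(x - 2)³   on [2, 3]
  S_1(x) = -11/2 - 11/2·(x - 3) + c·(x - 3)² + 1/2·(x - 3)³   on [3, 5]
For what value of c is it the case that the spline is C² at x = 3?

S_0''(x) = 0 - 12·(x - 2), so S_0''(3) = -12. On the right, S_1''(3) = 2c, so c = -6.

-6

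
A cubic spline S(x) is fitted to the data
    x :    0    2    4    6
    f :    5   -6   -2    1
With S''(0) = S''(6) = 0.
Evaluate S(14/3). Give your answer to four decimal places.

-0.5309

Put M_i = S'' at the i-th knot. Here h = (2, 2, 2) and Δ = (-11/2, 2, 3/2), so the interior equations h_(i-1)·M_(i-1) + 2(h_(i-1)+h_i)·M_i + h_i·M_(i+1) = 6(Δ_i − Δ_(i-1)) read
  2·M_0 + 8·M_1 + 2·M_2 = 6(Δ_1 - Δ_0) = 45
  2·M_1 + 8·M_2 + 2·M_3 = 6(Δ_2 - Δ_1) = -3
Natural end conditions: M_0 = M_3 = 0.
Solving: M_0 = 0, M_1 = 61/10, M_2 = -19/10, M_3 = 0.
On [4, 6], S(x) = -2 + 83/30·(x - 4) - 19/20·(x - 4)² + 19/120·(x - 4)³.
With (x - 4) = 2/3: S(14/3) = -43/81.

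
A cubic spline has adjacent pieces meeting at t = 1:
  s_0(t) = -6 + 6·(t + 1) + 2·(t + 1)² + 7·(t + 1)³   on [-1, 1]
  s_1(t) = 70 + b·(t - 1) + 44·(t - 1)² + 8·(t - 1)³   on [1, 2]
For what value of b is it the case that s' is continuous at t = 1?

s_0'(t) = 6 + 4·(t + 1) + 21·(t + 1)², so s_0'(1) = 98. On the right, s_1'(1) = b, so b = 98.

98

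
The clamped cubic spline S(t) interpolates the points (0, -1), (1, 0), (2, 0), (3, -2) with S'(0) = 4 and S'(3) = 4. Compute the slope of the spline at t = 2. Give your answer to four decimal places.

Let m_i = S''(x_i). Step sizes h_i = 1, 1, 1; slopes of the chords Δ_i = (y_(i+1) - y_i)/h_i = 1, 0, -2.
  1·m_0 + 4·m_1 + 1·m_2 = 6(Δ_1 - Δ_0) = -6
  1·m_1 + 4·m_2 + 1·m_3 = 6(Δ_2 - Δ_1) = -12
Clamped end conditions give two more equations: 2h_0·m_0 + h_0·m_1 = 6(Δ_0 - S'(0)) = -18 and h_2·m_2 + 2h_2·m_3 = 6(S'(3) - Δ_2) = 36.
Forward elimination and back-substitution give m_0 = -54/5, m_1 = 18/5, m_2 = -48/5, m_3 = 114/5.
On [2, 3], S'(t) = b_2 + 2c_2·(t - 2) + 3d_2·(t - 2)² with b_2 = Δ_2 - h_2(2m_2 + m_3)/6 = -13/5, c_2 = m_2/2 = -24/5, d_2 = (m_3 - m_2)/(6h_2) = 27/5. So S'(2) = -13/5.

-2.6000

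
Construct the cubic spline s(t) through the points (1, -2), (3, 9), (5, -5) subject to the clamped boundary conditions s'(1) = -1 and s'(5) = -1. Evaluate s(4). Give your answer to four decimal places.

2.0938

Write M_i for s''(x_i). With h_i = 2, 2 and divided differences Δ_i = 11/2, -7, the continuity of s' gives the tridiagonal system
  2·M_0 + 8·M_1 + 2·M_2 = 6(Δ_1 - Δ_0) = -75
Clamped end conditions give two more equations: 2h_0·M_0 + h_0·M_1 = 6(Δ_0 - s'(1)) = 39 and h_1·M_1 + 2h_1·M_2 = 6(s'(5) - Δ_1) = 36.
Forward elimination and back-substitution give M_0 = 153/8, M_1 = -75/4, M_2 = 147/8.
On [3, 5], s(t) = 9 - 5/8·(t - 3) - 75/8·(t - 3)² + 99/32·(t - 3)³.
With (t - 3) = 1: s(4) = 67/32.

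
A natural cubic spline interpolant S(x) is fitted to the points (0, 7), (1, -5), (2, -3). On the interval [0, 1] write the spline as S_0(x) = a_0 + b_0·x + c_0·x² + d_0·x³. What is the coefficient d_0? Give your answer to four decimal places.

3.5000

Write σ_i for S''(x_i). With h_i = 1, 1 and divided differences Δ_i = -12, 2, the continuity of S' gives the tridiagonal system
  1·σ_0 + 4·σ_1 + 1·σ_2 = 6(Δ_1 - Δ_0) = 84
Natural end conditions: σ_0 = σ_2 = 0.
Solving the tridiagonal system: σ_0 = 0, σ_1 = 21, σ_2 = 0.
On [0, 1], with S_0(x) = a_0 + b_0·x + c_0·x² + d_0·x³: c_0 = σ_0/2 = 0, d_0 = (σ_1 - σ_0)/(6h_0) = 7/2, b_0 = Δ_0 - h_0(2σ_0 + σ_1)/6 = -31/2.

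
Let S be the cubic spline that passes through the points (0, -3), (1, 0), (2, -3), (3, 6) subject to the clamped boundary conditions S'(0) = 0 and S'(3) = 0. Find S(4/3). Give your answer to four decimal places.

-1.3111

Let M_i = S''(x_i). Step sizes h_i = 1, 1, 1; slopes of the chords Δ_i = (y_(i+1) - y_i)/h_i = 3, -3, 9.
  1·M_0 + 4·M_1 + 1·M_2 = 6(Δ_1 - Δ_0) = -36
  1·M_1 + 4·M_2 + 1·M_3 = 6(Δ_2 - Δ_1) = 72
Clamped end conditions give two more equations: 2h_0·M_0 + h_0·M_1 = 6(Δ_0 - S'(0)) = 18 and h_2·M_2 + 2h_2·M_3 = 6(S'(3) - Δ_2) = -54.
Solving: M_0 = 102/5, M_1 = -114/5, M_2 = 174/5, M_3 = -222/5.
On [1, 2], S(x) = 0 - 6/5·(x - 1) - 57/5·(x - 1)² + 48/5·(x - 1)³.
With (x - 1) = 1/3: S(4/3) = -59/45.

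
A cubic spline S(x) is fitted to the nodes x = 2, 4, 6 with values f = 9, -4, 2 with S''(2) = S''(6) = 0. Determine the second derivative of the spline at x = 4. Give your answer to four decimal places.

Put M_i = S'' at the i-th knot. Here h = (2, 2) and Δ = (-13/2, 3), so the interior equations h_(i-1)·M_(i-1) + 2(h_(i-1)+h_i)·M_i + h_i·M_(i+1) = 6(Δ_i − Δ_(i-1)) read
  2·M_0 + 8·M_1 + 2·M_2 = 6(Δ_1 - Δ_0) = 57
Natural end conditions: M_0 = M_2 = 0.
Solving: M_0 = 0, M_1 = 57/8, M_2 = 0.

7.1250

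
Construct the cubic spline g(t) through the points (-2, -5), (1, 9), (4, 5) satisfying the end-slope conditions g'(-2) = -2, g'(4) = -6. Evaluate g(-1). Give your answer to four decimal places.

-3.2593

Put m_i = g'' at the i-th knot. Here h = (3, 3) and Δ = (14/3, -4/3), so the interior equations h_(i-1)·m_(i-1) + 2(h_(i-1)+h_i)·m_i + h_i·m_(i+1) = 6(Δ_i − Δ_(i-1)) read
  3·m_0 + 12·m_1 + 3·m_2 = 6(Δ_1 - Δ_0) = -36
Clamped end conditions give two more equations: 2h_0·m_0 + h_0·m_1 = 6(Δ_0 - g'(-2)) = 40 and h_1·m_1 + 2h_1·m_2 = 6(g'(4) - Δ_1) = -28.
Hence m_0 = 9, m_1 = -14/3, m_2 = -7/3.
On [-2, 1], g(t) = -5 - 2·(t + 2) + 9/2·(t + 2)² - 41/54·(t + 2)³.
With (t + 2) = 1: g(-1) = -88/27.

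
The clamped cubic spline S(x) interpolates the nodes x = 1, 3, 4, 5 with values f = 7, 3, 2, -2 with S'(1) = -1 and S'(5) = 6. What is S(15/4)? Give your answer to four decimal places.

2.8871

Let M_i = S''(x_i). Step sizes h_i = 2, 1, 1; slopes of the chords Δ_i = (y_(i+1) - y_i)/h_i = -2, -1, -4.
  2·M_0 + 6·M_1 + 1·M_2 = 6(Δ_1 - Δ_0) = 6
  1·M_1 + 4·M_2 + 1·M_3 = 6(Δ_2 - Δ_1) = -18
Clamped end conditions give two more equations: 2h_0·M_0 + h_0·M_1 = 6(Δ_0 - S'(1)) = -6 and h_2·M_2 + 2h_2·M_3 = 6(S'(5) - Δ_2) = 60.
Forward elimination and back-substitution give M_0 = -43/11, M_1 = 53/11, M_2 = -166/11, M_3 = 413/11.
On [3, 4], S(x) = 3 - 1/11·(x - 3) + 53/22·(x - 3)² - 73/22·(x - 3)³.
With (x - 3) = 3/4: S(15/4) = 4065/1408.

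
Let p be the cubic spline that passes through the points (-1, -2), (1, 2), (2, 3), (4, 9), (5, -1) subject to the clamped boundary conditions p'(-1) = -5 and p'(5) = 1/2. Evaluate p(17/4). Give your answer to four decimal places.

6.1137

With m_i denoting the second derivative at x_i, h_i = 2, 1, 2, 1, and Δ_i = (y_(i+1) − y_i)/h_i = 2, 1, 3, -10:
  2·m_0 + 6·m_1 + 1·m_2 = 6(Δ_1 - Δ_0) = -6
  1·m_1 + 6·m_2 + 2·m_3 = 6(Δ_2 - Δ_1) = 12
  2·m_2 + 6·m_3 + 1·m_4 = 6(Δ_3 - Δ_2) = -78
Clamped end conditions give two more equations: 2h_0·m_0 + h_0·m_1 = 6(Δ_0 - p'(-1)) = 42 and h_3·m_3 + 2h_3·m_4 = 6(p'(5) - Δ_3) = 63.
Forward elimination and back-substitution give m_0 = 2665/186, m_1 = -712/93, m_2 = 1049/93, m_3 = -2233/93, m_4 = 4046/93.
On [4, 5], p(x) = 9 - 860/93·(x - 4) - 2233/186·(x - 4)² + 2093/186·(x - 4)³.
With (x - 4) = 1/4: p(17/4) = 24259/3968.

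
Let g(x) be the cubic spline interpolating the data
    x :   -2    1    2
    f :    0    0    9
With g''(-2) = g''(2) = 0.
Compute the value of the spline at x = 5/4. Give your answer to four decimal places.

With σ_i denoting the second derivative at x_i, h_i = 3, 1, and Δ_i = (y_(i+1) − y_i)/h_i = 0, 9:
  3·σ_0 + 8·σ_1 + 1·σ_2 = 6(Δ_1 - Δ_0) = 54
Natural end conditions: σ_0 = σ_2 = 0.
Forward elimination and back-substitution give σ_0 = 0, σ_1 = 27/4, σ_2 = 0.
On [1, 2], g(x) = 0 + 27/4·(x - 1) + 27/8·(x - 1)² - 9/8·(x - 1)³.
With (x - 1) = 1/4: g(5/4) = 963/512.

1.8809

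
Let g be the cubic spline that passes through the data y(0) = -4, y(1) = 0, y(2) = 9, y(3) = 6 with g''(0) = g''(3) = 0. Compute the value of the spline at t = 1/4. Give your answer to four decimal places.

With M_i denoting the second derivative at x_i, h_i = 1, 1, 1, and Δ_i = (y_(i+1) − y_i)/h_i = 4, 9, -3:
  1·M_0 + 4·M_1 + 1·M_2 = 6(Δ_1 - Δ_0) = 30
  1·M_1 + 4·M_2 + 1·M_3 = 6(Δ_2 - Δ_1) = -72
Natural end conditions: M_0 = M_3 = 0.
Forward elimination and back-substitution give M_0 = 0, M_1 = 64/5, M_2 = -106/5, M_3 = 0.
On [0, 1], g(t) = -4 + 28/15·t + 0·t² + 32/15·t³.
With t = 1/4: g(1/4) = -7/2.

-3.5000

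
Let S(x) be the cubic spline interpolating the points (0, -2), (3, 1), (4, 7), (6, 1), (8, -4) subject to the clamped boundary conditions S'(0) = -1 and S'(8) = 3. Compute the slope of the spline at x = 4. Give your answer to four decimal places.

Put σ_i = S'' at the i-th knot. Here h = (3, 1, 2, 2) and Δ = (1, 6, -3, -5/2), so the interior equations h_(i-1)·σ_(i-1) + 2(h_(i-1)+h_i)·σ_i + h_i·σ_(i+1) = 6(Δ_i − Δ_(i-1)) read
  3·σ_0 + 8·σ_1 + 1·σ_2 = 6(Δ_1 - Δ_0) = 30
  1·σ_1 + 6·σ_2 + 2·σ_3 = 6(Δ_2 - Δ_1) = -54
  2·σ_2 + 8·σ_3 + 2·σ_4 = 6(Δ_3 - Δ_2) = 3
Clamped end conditions give two more equations: 2h_0·σ_0 + h_0·σ_1 = 6(Δ_0 - S'(0)) = 12 and h_3·σ_3 + 2h_3·σ_4 = 6(S'(8) - Δ_3) = 33.
Solving the tridiagonal system: σ_0 = -101/160, σ_1 = 421/80, σ_2 = -1633/160, σ_3 = 79/80, σ_4 = 1241/160.
On [4, 6], S'(x) = b_2 + 2c_2·(x - 4) + 3d_2·(x - 4)² with b_2 = Δ_2 - h_2(2σ_2 + σ_3)/6 = 139/40, c_2 = σ_2/2 = -1633/320, d_2 = (σ_3 - σ_2)/(6h_2) = 597/640. So S'(4) = 139/40.

3.4750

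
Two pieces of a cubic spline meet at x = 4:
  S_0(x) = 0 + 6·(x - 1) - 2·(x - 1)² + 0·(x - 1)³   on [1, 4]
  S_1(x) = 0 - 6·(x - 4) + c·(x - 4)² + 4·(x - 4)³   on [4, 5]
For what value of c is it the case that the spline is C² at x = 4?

-2

S_0''(x) = -4 + 0·(x - 1), so S_0''(4) = -4. On the right, S_1''(4) = 2c, so c = -2.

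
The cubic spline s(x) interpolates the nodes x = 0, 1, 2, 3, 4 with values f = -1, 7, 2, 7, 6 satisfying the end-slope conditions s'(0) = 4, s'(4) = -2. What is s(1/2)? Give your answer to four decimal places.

3.3013

Let m_i = s''(x_i). Step sizes h_i = 1, 1, 1, 1; slopes of the chords Δ_i = (y_(i+1) - y_i)/h_i = 8, -5, 5, -1.
  1·m_0 + 4·m_1 + 1·m_2 = 6(Δ_1 - Δ_0) = -78
  1·m_1 + 4·m_2 + 1·m_3 = 6(Δ_2 - Δ_1) = 60
  1·m_2 + 4·m_3 + 1·m_4 = 6(Δ_3 - Δ_2) = -36
Clamped end conditions give two more equations: 2h_0·m_0 + h_0·m_1 = 6(Δ_0 - s'(0)) = 24 and h_3·m_3 + 2h_3·m_4 = 6(s'(4) - Δ_3) = -6.
Hence m_0 = 807/28, m_1 = -471/14, m_2 = 111/4, m_3 = -243/14, m_4 = 159/28.
On [0, 1], s(x) = -1 + 4·x + 807/56·x² - 583/56·x³.
With x = 1/2: s(1/2) = 1479/448.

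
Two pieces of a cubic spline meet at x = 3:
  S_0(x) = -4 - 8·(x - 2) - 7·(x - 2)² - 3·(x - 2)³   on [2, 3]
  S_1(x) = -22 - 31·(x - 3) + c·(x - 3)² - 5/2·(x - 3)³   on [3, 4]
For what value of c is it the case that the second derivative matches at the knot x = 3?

-16

S_0''(x) = -14 - 18·(x - 2), so S_0''(3) = -32. On the right, S_1''(3) = 2c, so c = -16.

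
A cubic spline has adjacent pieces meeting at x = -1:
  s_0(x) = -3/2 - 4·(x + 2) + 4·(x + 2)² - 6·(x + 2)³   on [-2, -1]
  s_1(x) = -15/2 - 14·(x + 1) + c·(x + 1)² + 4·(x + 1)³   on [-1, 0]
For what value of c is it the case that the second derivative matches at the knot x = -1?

-14

s_0''(x) = 8 - 36·(x + 2), so s_0''(-1) = -28. On the right, s_1''(-1) = 2c, so c = -14.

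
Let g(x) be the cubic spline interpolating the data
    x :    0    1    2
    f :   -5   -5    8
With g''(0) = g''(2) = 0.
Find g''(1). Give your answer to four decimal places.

19.5000

Let m_i = g''(x_i). Step sizes h_i = 1, 1; slopes of the chords Δ_i = (y_(i+1) - y_i)/h_i = 0, 13.
  1·m_0 + 4·m_1 + 1·m_2 = 6(Δ_1 - Δ_0) = 78
Natural end conditions: m_0 = m_2 = 0.
Solving: m_0 = 0, m_1 = 39/2, m_2 = 0.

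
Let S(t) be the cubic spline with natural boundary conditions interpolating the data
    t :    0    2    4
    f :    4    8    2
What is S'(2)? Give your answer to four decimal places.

Write M_i for S''(x_i). With h_i = 2, 2 and divided differences Δ_i = 2, -3, the continuity of S' gives the tridiagonal system
  2·M_0 + 8·M_1 + 2·M_2 = 6(Δ_1 - Δ_0) = -30
Natural end conditions: M_0 = M_2 = 0.
Hence M_0 = 0, M_1 = -15/4, M_2 = 0.
On [2, 4], S'(t) = b_1 + 2c_1·(t - 2) + 3d_1·(t - 2)² with b_1 = Δ_1 - h_1(2M_1 + M_2)/6 = -1/2, c_1 = M_1/2 = -15/8, d_1 = (M_2 - M_1)/(6h_1) = 5/16. So S'(2) = -1/2.

-0.5000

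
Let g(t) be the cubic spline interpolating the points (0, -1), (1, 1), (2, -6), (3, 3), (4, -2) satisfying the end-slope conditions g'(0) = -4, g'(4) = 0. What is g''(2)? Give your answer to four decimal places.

42.2500

Put M_i = g'' at the i-th knot. Here h = (1, 1, 1, 1) and Δ = (2, -7, 9, -5), so the interior equations h_(i-1)·M_(i-1) + 2(h_(i-1)+h_i)·M_i + h_i·M_(i+1) = 6(Δ_i − Δ_(i-1)) read
  1·M_0 + 4·M_1 + 1·M_2 = 6(Δ_1 - Δ_0) = -54
  1·M_1 + 4·M_2 + 1·M_3 = 6(Δ_2 - Δ_1) = 96
  1·M_2 + 4·M_3 + 1·M_4 = 6(Δ_3 - Δ_2) = -84
Clamped end conditions give two more equations: 2h_0·M_0 + h_0·M_1 = 6(Δ_0 - g'(0)) = 36 and h_3·M_3 + 2h_3·M_4 = 6(g'(4) - Δ_3) = 30.
Solving the tridiagonal system: M_0 = 961/28, M_1 = -457/14, M_2 = 169/4, M_3 = -565/14, M_4 = 985/28.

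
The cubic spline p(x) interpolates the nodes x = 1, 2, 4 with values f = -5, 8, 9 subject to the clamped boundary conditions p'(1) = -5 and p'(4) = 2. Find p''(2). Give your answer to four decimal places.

With M_i denoting the second derivative at x_i, h_i = 1, 2, and Δ_i = (y_(i+1) − y_i)/h_i = 13, 1/2:
  1·M_0 + 6·M_1 + 2·M_2 = 6(Δ_1 - Δ_0) = -75
Clamped end conditions give two more equations: 2h_0·M_0 + h_0·M_1 = 6(Δ_0 - p'(1)) = 108 and h_1·M_1 + 2h_1·M_2 = 6(p'(4) - Δ_1) = 9.
Forward elimination and back-substitution give M_0 = 413/6, M_1 = -89/3, M_2 = 205/12.

-29.6667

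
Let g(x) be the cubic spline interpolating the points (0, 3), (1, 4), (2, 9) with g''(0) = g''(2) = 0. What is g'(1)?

With σ_i denoting the second derivative at x_i, h_i = 1, 1, and Δ_i = (y_(i+1) − y_i)/h_i = 1, 5:
  1·σ_0 + 4·σ_1 + 1·σ_2 = 6(Δ_1 - Δ_0) = 24
Natural end conditions: σ_0 = σ_2 = 0.
Solving the tridiagonal system: σ_0 = 0, σ_1 = 6, σ_2 = 0.
On [1, 2], g'(x) = b_1 + 2c_1·(x - 1) + 3d_1·(x - 1)² with b_1 = Δ_1 - h_1(2σ_1 + σ_2)/6 = 3, c_1 = σ_1/2 = 3, d_1 = (σ_2 - σ_1)/(6h_1) = -1. So g'(1) = 3.

3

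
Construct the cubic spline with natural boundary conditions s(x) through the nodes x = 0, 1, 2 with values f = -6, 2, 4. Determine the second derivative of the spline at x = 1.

Let M_i = s''(x_i). Step sizes h_i = 1, 1; slopes of the chords Δ_i = (y_(i+1) - y_i)/h_i = 8, 2.
  1·M_0 + 4·M_1 + 1·M_2 = 6(Δ_1 - Δ_0) = -36
Natural end conditions: M_0 = M_2 = 0.
Solving the tridiagonal system: M_0 = 0, M_1 = -9, M_2 = 0.

-9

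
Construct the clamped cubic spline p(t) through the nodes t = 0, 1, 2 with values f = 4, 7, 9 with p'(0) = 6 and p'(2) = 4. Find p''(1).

-1

With M_i denoting the second derivative at x_i, h_i = 1, 1, and Δ_i = (y_(i+1) − y_i)/h_i = 3, 2:
  1·M_0 + 4·M_1 + 1·M_2 = 6(Δ_1 - Δ_0) = -6
Clamped end conditions give two more equations: 2h_0·M_0 + h_0·M_1 = 6(Δ_0 - p'(0)) = -18 and h_1·M_1 + 2h_1·M_2 = 6(p'(2) - Δ_1) = 12.
Forward elimination and back-substitution give M_0 = -17/2, M_1 = -1, M_2 = 13/2.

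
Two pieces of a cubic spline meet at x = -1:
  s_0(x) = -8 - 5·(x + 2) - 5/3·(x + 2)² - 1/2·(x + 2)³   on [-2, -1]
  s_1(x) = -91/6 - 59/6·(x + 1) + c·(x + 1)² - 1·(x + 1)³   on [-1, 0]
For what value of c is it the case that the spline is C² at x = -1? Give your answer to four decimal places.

s_0''(x) = -10/3 - 3·(x + 2), so s_0''(-1) = -19/3. On the right, s_1''(-1) = 2c, so c = -19/6.

-3.1667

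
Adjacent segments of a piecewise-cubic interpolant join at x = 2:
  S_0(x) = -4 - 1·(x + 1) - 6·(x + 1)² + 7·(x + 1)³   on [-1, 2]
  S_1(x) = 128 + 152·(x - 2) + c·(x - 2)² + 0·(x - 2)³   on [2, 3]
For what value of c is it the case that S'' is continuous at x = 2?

57

S_0''(x) = -12 + 42·(x + 1), so S_0''(2) = 114. On the right, S_1''(2) = 2c, so c = 57.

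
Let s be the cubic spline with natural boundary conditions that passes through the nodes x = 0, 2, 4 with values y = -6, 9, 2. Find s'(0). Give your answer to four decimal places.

Put M_i = s'' at the i-th knot. Here h = (2, 2) and Δ = (15/2, -7/2), so the interior equations h_(i-1)·M_(i-1) + 2(h_(i-1)+h_i)·M_i + h_i·M_(i+1) = 6(Δ_i − Δ_(i-1)) read
  2·M_0 + 8·M_1 + 2·M_2 = 6(Δ_1 - Δ_0) = -66
Natural end conditions: M_0 = M_2 = 0.
Forward elimination and back-substitution give M_0 = 0, M_1 = -33/4, M_2 = 0.
On [0, 2], s'(x) = b_0 + 2c_0·x + 3d_0·x² with b_0 = Δ_0 - h_0(2M_0 + M_1)/6 = 41/4, c_0 = M_0/2 = 0, d_0 = (M_1 - M_0)/(6h_0) = -11/16. So s'(0) = 41/4.

10.2500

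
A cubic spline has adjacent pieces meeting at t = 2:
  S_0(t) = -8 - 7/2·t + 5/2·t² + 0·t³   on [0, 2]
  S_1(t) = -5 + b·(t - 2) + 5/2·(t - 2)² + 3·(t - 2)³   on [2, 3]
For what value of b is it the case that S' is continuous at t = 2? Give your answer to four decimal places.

6.5000

S_0'(t) = -7/2 + 5·t + 0·t², so S_0'(2) = 13/2. On the right, S_1'(2) = b, so b = 13/2.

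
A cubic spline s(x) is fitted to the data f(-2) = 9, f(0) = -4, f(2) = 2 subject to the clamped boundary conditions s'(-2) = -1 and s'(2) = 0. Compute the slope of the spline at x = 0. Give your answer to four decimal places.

With m_i denoting the second derivative at x_i, h_i = 2, 2, and Δ_i = (y_(i+1) − y_i)/h_i = -13/2, 3:
  2·m_0 + 8·m_1 + 2·m_2 = 6(Δ_1 - Δ_0) = 57
Clamped end conditions give two more equations: 2h_0·m_0 + h_0·m_1 = 6(Δ_0 - s'(-2)) = -33 and h_1·m_1 + 2h_1·m_2 = 6(s'(2) - Δ_1) = -18.
Solving: m_0 = -121/8, m_1 = 55/4, m_2 = -91/8.
On [0, 2], s'(x) = b_1 + 2c_1·x + 3d_1·x² with b_1 = Δ_1 - h_1(2m_1 + m_2)/6 = -19/8, c_1 = m_1/2 = 55/8, d_1 = (m_2 - m_1)/(6h_1) = -67/32. So s'(0) = -19/8.

-2.3750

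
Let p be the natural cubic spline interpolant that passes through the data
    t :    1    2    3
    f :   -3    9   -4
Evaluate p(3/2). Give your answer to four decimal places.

5.3438

Write σ_i for p''(x_i). With h_i = 1, 1 and divided differences Δ_i = 12, -13, the continuity of p' gives the tridiagonal system
  1·σ_0 + 4·σ_1 + 1·σ_2 = 6(Δ_1 - Δ_0) = -150
Natural end conditions: σ_0 = σ_2 = 0.
Solving: σ_0 = 0, σ_1 = -75/2, σ_2 = 0.
On [1, 2], p(t) = -3 + 73/4·(t - 1) + 0·(t - 1)² - 25/4·(t - 1)³.
With (t - 1) = 1/2: p(3/2) = 171/32.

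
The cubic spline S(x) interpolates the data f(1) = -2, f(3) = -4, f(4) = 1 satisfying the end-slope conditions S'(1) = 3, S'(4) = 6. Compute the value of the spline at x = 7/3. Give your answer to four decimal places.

-3.6296

Let σ_i = S''(x_i). Step sizes h_i = 2, 1; slopes of the chords Δ_i = (y_(i+1) - y_i)/h_i = -1, 5.
  2·σ_0 + 6·σ_1 + 1·σ_2 = 6(Δ_1 - Δ_0) = 36
Clamped end conditions give two more equations: 2h_0·σ_0 + h_0·σ_1 = 6(Δ_0 - S'(1)) = -24 and h_1·σ_1 + 2h_1·σ_2 = 6(S'(4) - Δ_1) = 6.
Hence σ_0 = -11, σ_1 = 10, σ_2 = -2.
On [1, 3], S(x) = -2 + 3·(x - 1) - 11/2·(x - 1)² + 7/4·(x - 1)³.
With (x - 1) = 4/3: S(7/3) = -98/27.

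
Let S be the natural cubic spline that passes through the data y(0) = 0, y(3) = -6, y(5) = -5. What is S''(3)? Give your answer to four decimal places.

1.5000

Write M_i for S''(x_i). With h_i = 3, 2 and divided differences Δ_i = -2, 1/2, the continuity of S' gives the tridiagonal system
  3·M_0 + 10·M_1 + 2·M_2 = 6(Δ_1 - Δ_0) = 15
Natural end conditions: M_0 = M_2 = 0.
Hence M_0 = 0, M_1 = 3/2, M_2 = 0.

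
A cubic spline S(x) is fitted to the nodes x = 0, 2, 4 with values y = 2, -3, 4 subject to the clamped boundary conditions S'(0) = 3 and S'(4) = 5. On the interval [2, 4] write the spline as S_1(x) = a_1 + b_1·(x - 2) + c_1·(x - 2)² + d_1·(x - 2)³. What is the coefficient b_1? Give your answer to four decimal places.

Put σ_i = S'' at the i-th knot. Here h = (2, 2) and Δ = (-5/2, 7/2), so the interior equations h_(i-1)·σ_(i-1) + 2(h_(i-1)+h_i)·σ_i + h_i·σ_(i+1) = 6(Δ_i − Δ_(i-1)) read
  2·σ_0 + 8·σ_1 + 2·σ_2 = 6(Δ_1 - Δ_0) = 36
Clamped end conditions give two more equations: 2h_0·σ_0 + h_0·σ_1 = 6(Δ_0 - S'(0)) = -33 and h_1·σ_1 + 2h_1·σ_2 = 6(S'(4) - Δ_1) = 9.
Hence σ_0 = -49/4, σ_1 = 8, σ_2 = -7/4.
On [2, 4], with S_1(x) = a_1 + b_1·(x - 2) + c_1·(x - 2)² + d_1·(x - 2)³: c_1 = σ_1/2 = 4, d_1 = (σ_2 - σ_1)/(6h_1) = -13/16, b_1 = Δ_1 - h_1(2σ_1 + σ_2)/6 = -5/4.

-1.2500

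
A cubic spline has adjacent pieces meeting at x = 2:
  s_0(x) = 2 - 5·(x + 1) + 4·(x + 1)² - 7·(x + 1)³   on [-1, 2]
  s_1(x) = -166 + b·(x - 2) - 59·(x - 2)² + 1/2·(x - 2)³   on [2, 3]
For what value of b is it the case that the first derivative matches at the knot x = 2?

-170

s_0'(x) = -5 + 8·(x + 1) - 21·(x + 1)², so s_0'(2) = -170. On the right, s_1'(2) = b, so b = -170.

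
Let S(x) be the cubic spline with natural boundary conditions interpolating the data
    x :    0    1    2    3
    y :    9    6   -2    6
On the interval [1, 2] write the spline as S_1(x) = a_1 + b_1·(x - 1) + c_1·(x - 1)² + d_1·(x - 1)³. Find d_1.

With m_i denoting the second derivative at x_i, h_i = 1, 1, 1, and Δ_i = (y_(i+1) − y_i)/h_i = -3, -8, 8:
  1·m_0 + 4·m_1 + 1·m_2 = 6(Δ_1 - Δ_0) = -30
  1·m_1 + 4·m_2 + 1·m_3 = 6(Δ_2 - Δ_1) = 96
Natural end conditions: m_0 = m_3 = 0.
Solving the tridiagonal system: m_0 = 0, m_1 = -72/5, m_2 = 138/5, m_3 = 0.
On [1, 2], with S_1(x) = a_1 + b_1·(x - 1) + c_1·(x - 1)² + d_1·(x - 1)³: c_1 = m_1/2 = -36/5, d_1 = (m_2 - m_1)/(6h_1) = 7, b_1 = Δ_1 - h_1(2m_1 + m_2)/6 = -39/5.

7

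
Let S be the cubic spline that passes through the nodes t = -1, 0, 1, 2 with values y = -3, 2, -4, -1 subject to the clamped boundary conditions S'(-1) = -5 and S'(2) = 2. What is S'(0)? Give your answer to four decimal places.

1.2667

Let M_i = S''(x_i). Step sizes h_i = 1, 1, 1; slopes of the chords Δ_i = (y_(i+1) - y_i)/h_i = 5, -6, 3.
  1·M_0 + 4·M_1 + 1·M_2 = 6(Δ_1 - Δ_0) = -66
  1·M_1 + 4·M_2 + 1·M_3 = 6(Δ_2 - Δ_1) = 54
Clamped end conditions give two more equations: 2h_0·M_0 + h_0·M_1 = 6(Δ_0 - S'(-1)) = 60 and h_2·M_2 + 2h_2·M_3 = 6(S'(2) - Δ_2) = -6.
Hence M_0 = 712/15, M_1 = -524/15, M_2 = 394/15, M_3 = -242/15.
On [0, 1], S'(t) = b_1 + 2c_1·t + 3d_1·t² with b_1 = Δ_1 - h_1(2M_1 + M_2)/6 = 19/15, c_1 = M_1/2 = -262/15, d_1 = (M_2 - M_1)/(6h_1) = 51/5. So S'(0) = 19/15.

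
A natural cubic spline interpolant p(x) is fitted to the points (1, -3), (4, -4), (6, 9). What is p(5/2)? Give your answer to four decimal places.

-5.8063

Let M_i = p''(x_i). Step sizes h_i = 3, 2; slopes of the chords Δ_i = (y_(i+1) - y_i)/h_i = -1/3, 13/2.
  3·M_0 + 10·M_1 + 2·M_2 = 6(Δ_1 - Δ_0) = 41
Natural end conditions: M_0 = M_2 = 0.
Forward elimination and back-substitution give M_0 = 0, M_1 = 41/10, M_2 = 0.
On [1, 4], p(x) = -3 - 143/60·(x - 1) + 0·(x - 1)² + 41/180·(x - 1)³.
With (x - 1) = 3/2: p(5/2) = -929/160.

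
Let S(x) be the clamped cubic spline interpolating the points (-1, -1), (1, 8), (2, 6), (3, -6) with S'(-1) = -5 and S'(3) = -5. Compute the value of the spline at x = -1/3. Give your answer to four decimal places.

-0.8215

Write σ_i for S''(x_i). With h_i = 2, 1, 1 and divided differences Δ_i = 9/2, -2, -12, the continuity of S' gives the tridiagonal system
  2·σ_0 + 6·σ_1 + 1·σ_2 = 6(Δ_1 - Δ_0) = -39
  1·σ_1 + 4·σ_2 + 1·σ_3 = 6(Δ_2 - Δ_1) = -60
Clamped end conditions give two more equations: 2h_0·σ_0 + h_0·σ_1 = 6(Δ_0 - S'(-1)) = 57 and h_2·σ_2 + 2h_2·σ_3 = 6(S'(3) - Δ_2) = 42.
Solving the tridiagonal system: σ_0 = 417/22, σ_1 = -207/22, σ_2 = -225/11, σ_3 = 687/22.
On [-1, 1], S(x) = -1 - 5·(x + 1) + 417/44·(x + 1)² - 26/11·(x + 1)³.
With (x + 1) = 2/3: S(-1/3) = -244/297.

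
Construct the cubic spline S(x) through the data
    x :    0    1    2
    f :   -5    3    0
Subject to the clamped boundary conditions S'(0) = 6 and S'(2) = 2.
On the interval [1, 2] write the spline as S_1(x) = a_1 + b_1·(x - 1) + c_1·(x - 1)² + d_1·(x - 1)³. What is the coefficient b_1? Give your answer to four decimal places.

Let M_i = S''(x_i). Step sizes h_i = 1, 1; slopes of the chords Δ_i = (y_(i+1) - y_i)/h_i = 8, -3.
  1·M_0 + 4·M_1 + 1·M_2 = 6(Δ_1 - Δ_0) = -66
Clamped end conditions give two more equations: 2h_0·M_0 + h_0·M_1 = 6(Δ_0 - S'(0)) = 12 and h_1·M_1 + 2h_1·M_2 = 6(S'(2) - Δ_1) = 30.
Solving the tridiagonal system: M_0 = 41/2, M_1 = -29, M_2 = 59/2.
On [1, 2], with S_1(x) = a_1 + b_1·(x - 1) + c_1·(x - 1)² + d_1·(x - 1)³: c_1 = M_1/2 = -29/2, d_1 = (M_2 - M_1)/(6h_1) = 39/4, b_1 = Δ_1 - h_1(2M_1 + M_2)/6 = 7/4.

1.7500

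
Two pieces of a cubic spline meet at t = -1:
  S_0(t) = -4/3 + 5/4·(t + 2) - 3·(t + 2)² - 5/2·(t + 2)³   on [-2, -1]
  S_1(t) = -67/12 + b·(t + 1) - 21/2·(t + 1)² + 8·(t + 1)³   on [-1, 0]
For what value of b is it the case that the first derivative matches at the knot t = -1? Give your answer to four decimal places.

-12.2500

S_0'(t) = 5/4 - 6·(t + 2) - 15/2·(t + 2)², so S_0'(-1) = -49/4. On the right, S_1'(-1) = b, so b = -49/4.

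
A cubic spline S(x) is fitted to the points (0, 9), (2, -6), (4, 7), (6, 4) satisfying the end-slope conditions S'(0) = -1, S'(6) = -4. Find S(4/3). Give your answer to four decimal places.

-1.7259

Write m_i for S''(x_i). With h_i = 2, 2, 2 and divided differences Δ_i = -15/2, 13/2, -3/2, the continuity of S' gives the tridiagonal system
  2·m_0 + 8·m_1 + 2·m_2 = 6(Δ_1 - Δ_0) = 84
  2·m_1 + 8·m_2 + 2·m_3 = 6(Δ_2 - Δ_1) = -48
Clamped end conditions give two more equations: 2h_0·m_0 + h_0·m_1 = 6(Δ_0 - S'(0)) = -39 and h_2·m_2 + 2h_2·m_3 = 6(S'(6) - Δ_2) = -15.
Forward elimination and back-substitution give m_0 = -187/10, m_1 = 179/10, m_2 = -109/10, m_3 = 17/10.
On [0, 2], S(x) = 9 - 1·x - 187/20·x² + 61/20·x³.
With x = 4/3: S(4/3) = -233/135.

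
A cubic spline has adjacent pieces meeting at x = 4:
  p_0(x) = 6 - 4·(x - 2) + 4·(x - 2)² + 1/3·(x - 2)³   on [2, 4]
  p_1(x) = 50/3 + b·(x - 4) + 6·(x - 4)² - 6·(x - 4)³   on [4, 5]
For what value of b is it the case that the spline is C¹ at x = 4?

p_0'(x) = -4 + 8·(x - 2) + 1·(x - 2)², so p_0'(4) = 16. On the right, p_1'(4) = b, so b = 16.

16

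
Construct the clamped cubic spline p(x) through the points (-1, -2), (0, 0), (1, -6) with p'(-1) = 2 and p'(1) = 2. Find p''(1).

36

Write σ_i for p''(x_i). With h_i = 1, 1 and divided differences Δ_i = 2, -6, the continuity of p' gives the tridiagonal system
  1·σ_0 + 4·σ_1 + 1·σ_2 = 6(Δ_1 - Δ_0) = -48
Clamped end conditions give two more equations: 2h_0·σ_0 + h_0·σ_1 = 6(Δ_0 - p'(-1)) = 0 and h_1·σ_1 + 2h_1·σ_2 = 6(p'(1) - Δ_1) = 48.
Forward elimination and back-substitution give σ_0 = 12, σ_1 = -24, σ_2 = 36.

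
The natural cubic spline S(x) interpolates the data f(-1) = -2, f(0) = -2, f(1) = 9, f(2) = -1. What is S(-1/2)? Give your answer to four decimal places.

-3.6250

Put M_i = S'' at the i-th knot. Here h = (1, 1, 1) and Δ = (0, 11, -10), so the interior equations h_(i-1)·M_(i-1) + 2(h_(i-1)+h_i)·M_i + h_i·M_(i+1) = 6(Δ_i − Δ_(i-1)) read
  1·M_0 + 4·M_1 + 1·M_2 = 6(Δ_1 - Δ_0) = 66
  1·M_1 + 4·M_2 + 1·M_3 = 6(Δ_2 - Δ_1) = -126
Natural end conditions: M_0 = M_3 = 0.
Solving: M_0 = 0, M_1 = 26, M_2 = -38, M_3 = 0.
On [-1, 0], S(x) = -2 - 13/3·(x + 1) + 0·(x + 1)² + 13/3·(x + 1)³.
With (x + 1) = 1/2: S(-1/2) = -29/8.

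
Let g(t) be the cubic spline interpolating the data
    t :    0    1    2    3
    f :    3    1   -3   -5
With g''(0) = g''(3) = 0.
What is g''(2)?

With m_i denoting the second derivative at x_i, h_i = 1, 1, 1, and Δ_i = (y_(i+1) − y_i)/h_i = -2, -4, -2:
  1·m_0 + 4·m_1 + 1·m_2 = 6(Δ_1 - Δ_0) = -12
  1·m_1 + 4·m_2 + 1·m_3 = 6(Δ_2 - Δ_1) = 12
Natural end conditions: m_0 = m_3 = 0.
Forward elimination and back-substitution give m_0 = 0, m_1 = -4, m_2 = 4, m_3 = 0.

4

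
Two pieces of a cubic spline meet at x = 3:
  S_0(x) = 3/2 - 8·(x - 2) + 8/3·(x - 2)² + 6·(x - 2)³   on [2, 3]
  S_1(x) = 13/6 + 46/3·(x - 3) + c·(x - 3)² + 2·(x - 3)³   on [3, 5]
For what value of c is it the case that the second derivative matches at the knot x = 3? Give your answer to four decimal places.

20.6667

S_0''(x) = 16/3 + 36·(x - 2), so S_0''(3) = 124/3. On the right, S_1''(3) = 2c, so c = 62/3.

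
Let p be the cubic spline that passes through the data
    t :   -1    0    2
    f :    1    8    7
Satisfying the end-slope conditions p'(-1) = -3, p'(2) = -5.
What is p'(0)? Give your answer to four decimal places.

8.5833

Put M_i = p'' at the i-th knot. Here h = (1, 2) and Δ = (7, -1/2), so the interior equations h_(i-1)·M_(i-1) + 2(h_(i-1)+h_i)·M_i + h_i·M_(i+1) = 6(Δ_i − Δ_(i-1)) read
  1·M_0 + 6·M_1 + 2·M_2 = 6(Δ_1 - Δ_0) = -45
Clamped end conditions give two more equations: 2h_0·M_0 + h_0·M_1 = 6(Δ_0 - p'(-1)) = 60 and h_1·M_1 + 2h_1·M_2 = 6(p'(2) - Δ_1) = -27.
Solving the tridiagonal system: M_0 = 221/6, M_1 = -41/3, M_2 = 1/12.
On [0, 2], p'(t) = b_1 + 2c_1·t + 3d_1·t² with b_1 = Δ_1 - h_1(2M_1 + M_2)/6 = 103/12, c_1 = M_1/2 = -41/6, d_1 = (M_2 - M_1)/(6h_1) = 55/48. So p'(0) = 103/12.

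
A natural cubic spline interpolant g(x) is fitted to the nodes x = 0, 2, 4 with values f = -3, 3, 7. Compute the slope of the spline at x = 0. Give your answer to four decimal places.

Write σ_i for g''(x_i). With h_i = 2, 2 and divided differences Δ_i = 3, 2, the continuity of g' gives the tridiagonal system
  2·σ_0 + 8·σ_1 + 2·σ_2 = 6(Δ_1 - Δ_0) = -6
Natural end conditions: σ_0 = σ_2 = 0.
Solving the tridiagonal system: σ_0 = 0, σ_1 = -3/4, σ_2 = 0.
On [0, 2], g'(x) = b_0 + 2c_0·x + 3d_0·x² with b_0 = Δ_0 - h_0(2σ_0 + σ_1)/6 = 13/4, c_0 = σ_0/2 = 0, d_0 = (σ_1 - σ_0)/(6h_0) = -1/16. So g'(0) = 13/4.

3.2500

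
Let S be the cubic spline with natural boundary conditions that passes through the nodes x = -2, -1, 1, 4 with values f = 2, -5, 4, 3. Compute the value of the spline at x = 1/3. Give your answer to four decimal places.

-0.2628

Put σ_i = S'' at the i-th knot. Here h = (1, 2, 3) and Δ = (-7, 9/2, -1/3), so the interior equations h_(i-1)·σ_(i-1) + 2(h_(i-1)+h_i)·σ_i + h_i·σ_(i+1) = 6(Δ_i − Δ_(i-1)) read
  1·σ_0 + 6·σ_1 + 2·σ_2 = 6(Δ_1 - Δ_0) = 69
  2·σ_1 + 10·σ_2 + 3·σ_3 = 6(Δ_2 - Δ_1) = -29
Natural end conditions: σ_0 = σ_3 = 0.
Forward elimination and back-substitution give σ_0 = 0, σ_1 = 187/14, σ_2 = -39/7, σ_3 = 0.
On [-1, 1], S(x) = -5 - 107/42·(x + 1) + 187/28·(x + 1)² - 265/168·(x + 1)³.
With (x + 1) = 4/3: S(1/3) = -149/567.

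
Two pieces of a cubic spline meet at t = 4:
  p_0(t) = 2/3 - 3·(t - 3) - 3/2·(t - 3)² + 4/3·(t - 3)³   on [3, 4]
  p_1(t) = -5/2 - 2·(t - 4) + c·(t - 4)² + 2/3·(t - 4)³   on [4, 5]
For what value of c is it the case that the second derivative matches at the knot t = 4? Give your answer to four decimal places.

2.5000

p_0''(t) = -3 + 8·(t - 3), so p_0''(4) = 5. On the right, p_1''(4) = 2c, so c = 5/2.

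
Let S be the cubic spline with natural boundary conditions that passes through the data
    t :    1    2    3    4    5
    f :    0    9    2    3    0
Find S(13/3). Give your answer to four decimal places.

Put M_i = S'' at the i-th knot. Here h = (1, 1, 1, 1) and Δ = (9, -7, 1, -3), so the interior equations h_(i-1)·M_(i-1) + 2(h_(i-1)+h_i)·M_i + h_i·M_(i+1) = 6(Δ_i − Δ_(i-1)) read
  1·M_0 + 4·M_1 + 1·M_2 = 6(Δ_1 - Δ_0) = -96
  1·M_1 + 4·M_2 + 1·M_3 = 6(Δ_2 - Δ_1) = 48
  1·M_2 + 4·M_3 + 1·M_4 = 6(Δ_3 - Δ_2) = -24
Natural end conditions: M_0 = M_4 = 0.
Hence M_0 = 0, M_1 = -207/7, M_2 = 156/7, M_3 = -81/7, M_4 = 0.
On [4, 5], S(t) = 3 + 6/7·(t - 4) - 81/14·(t - 4)² + 27/14·(t - 4)³.
With (t - 4) = 1/3: S(13/3) = 19/7.

2.7143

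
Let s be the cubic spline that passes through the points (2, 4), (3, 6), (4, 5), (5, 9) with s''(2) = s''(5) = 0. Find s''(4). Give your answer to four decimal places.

9.2000

Let M_i = s''(x_i). Step sizes h_i = 1, 1, 1; slopes of the chords Δ_i = (y_(i+1) - y_i)/h_i = 2, -1, 4.
  1·M_0 + 4·M_1 + 1·M_2 = 6(Δ_1 - Δ_0) = -18
  1·M_1 + 4·M_2 + 1·M_3 = 6(Δ_2 - Δ_1) = 30
Natural end conditions: M_0 = M_3 = 0.
Hence M_0 = 0, M_1 = -34/5, M_2 = 46/5, M_3 = 0.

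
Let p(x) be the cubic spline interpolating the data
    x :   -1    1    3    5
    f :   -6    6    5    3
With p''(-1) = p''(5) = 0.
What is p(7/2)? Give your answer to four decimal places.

4.3031

Put M_i = p'' at the i-th knot. Here h = (2, 2, 2) and Δ = (6, -1/2, -1), so the interior equations h_(i-1)·M_(i-1) + 2(h_(i-1)+h_i)·M_i + h_i·M_(i+1) = 6(Δ_i − Δ_(i-1)) read
  2·M_0 + 8·M_1 + 2·M_2 = 6(Δ_1 - Δ_0) = -39
  2·M_1 + 8·M_2 + 2·M_3 = 6(Δ_2 - Δ_1) = -3
Natural end conditions: M_0 = M_3 = 0.
Solving the tridiagonal system: M_0 = 0, M_1 = -51/10, M_2 = 9/10, M_3 = 0.
On [3, 5], p(x) = 5 - 8/5·(x - 3) + 9/20·(x - 3)² - 3/40·(x - 3)³.
With (x - 3) = 1/2: p(7/2) = 1377/320.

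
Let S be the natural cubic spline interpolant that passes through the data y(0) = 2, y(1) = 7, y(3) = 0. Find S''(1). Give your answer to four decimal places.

-8.5000

Write M_i for S''(x_i). With h_i = 1, 2 and divided differences Δ_i = 5, -7/2, the continuity of S' gives the tridiagonal system
  1·M_0 + 6·M_1 + 2·M_2 = 6(Δ_1 - Δ_0) = -51
Natural end conditions: M_0 = M_2 = 0.
Hence M_0 = 0, M_1 = -17/2, M_2 = 0.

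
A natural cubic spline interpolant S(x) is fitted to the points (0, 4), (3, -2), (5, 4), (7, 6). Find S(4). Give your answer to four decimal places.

Write M_i for S''(x_i). With h_i = 3, 2, 2 and divided differences Δ_i = -2, 3, 1, the continuity of S' gives the tridiagonal system
  3·M_0 + 10·M_1 + 2·M_2 = 6(Δ_1 - Δ_0) = 30
  2·M_1 + 8·M_2 + 2·M_3 = 6(Δ_2 - Δ_1) = -12
Natural end conditions: M_0 = M_3 = 0.
Solving: M_0 = 0, M_1 = 66/19, M_2 = -45/19, M_3 = 0.
On [3, 5], S(x) = -2 + 28/19·(x - 3) + 33/19·(x - 3)² - 37/76·(x - 3)³.
With (x - 3) = 1: S(4) = 55/76.

0.7237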